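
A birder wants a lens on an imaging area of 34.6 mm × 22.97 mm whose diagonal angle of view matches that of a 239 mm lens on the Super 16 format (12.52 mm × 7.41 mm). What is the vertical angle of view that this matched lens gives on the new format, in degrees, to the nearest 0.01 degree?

1.93°

Sensor diagonal = √(12.52² + 7.41²) = √211.6585 ≈ 14.5485 mm.
Sensor diagonal = √(34.6² + 22.97²) = √1724.7809 ≈ 41.5305 mm.
Equal diagonal AOV ⇒ f₂ = f₁ · 41.5305/14.5485 = 239 × 2.85463 ≈ 682.2554 mm.
Vertical AOV on the new format = 2·arctan(22.97 / (2 × 682.2554)) = 2·arctan(0.01683) ≈ 1.9288°.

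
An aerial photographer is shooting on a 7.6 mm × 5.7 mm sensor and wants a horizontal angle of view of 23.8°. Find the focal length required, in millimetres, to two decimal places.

18.03 mm

From α = 2·arctan(w/2f) we get f = w / (2·tan(α/2)).
With w = 7.6 mm and α/2 = 11.9°, tan(α/2) ≈ 0.21073, so f ≈ 7.6 / 0.42147 ≈ 18.0323 mm.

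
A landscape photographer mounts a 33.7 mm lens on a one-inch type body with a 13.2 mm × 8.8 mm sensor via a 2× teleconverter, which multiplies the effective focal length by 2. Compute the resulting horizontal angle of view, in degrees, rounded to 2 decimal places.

Effective focal length f = 33.7 × 2 = 67.4 mm.
α = 2·arctan(13.2 / (2 × 67.4)) = 2·arctan(0.09792) ≈ 11.1855°.

11.19°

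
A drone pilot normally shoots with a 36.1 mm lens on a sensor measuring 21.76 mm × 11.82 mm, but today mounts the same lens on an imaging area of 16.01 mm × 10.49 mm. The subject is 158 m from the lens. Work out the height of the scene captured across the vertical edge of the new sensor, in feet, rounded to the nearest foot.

151 ft

The focal length stays 36.1 mm; the relevant sensor dimension is now h = 10.49 mm. Object distance dₒ = 158 m = 158000 mm.
Thin-lens field height W = h·(dₒ − f)/f = 10.49 × (158000 − 36.1)/36.1 ≈ 45901.421 mm = 45901.421/304.8 ft = 150.595 ft.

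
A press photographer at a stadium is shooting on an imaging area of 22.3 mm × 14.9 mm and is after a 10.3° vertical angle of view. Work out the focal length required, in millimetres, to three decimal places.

82.661 mm

From α = 2·arctan(h/2f) we get f = h / (2·tan(α/2)).
With h = 14.9 mm and α/2 = 5.15°, tan(α/2) ≈ 0.09013, so f ≈ 14.9 / 0.18025 ≈ 82.6609 mm.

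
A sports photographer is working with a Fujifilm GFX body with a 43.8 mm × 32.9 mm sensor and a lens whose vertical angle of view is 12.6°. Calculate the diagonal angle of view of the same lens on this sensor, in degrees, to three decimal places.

20.832°

From the vertical AOV: f = 32.9 / (2·tan(6.3°)) = 32.9 / 0.22080 ≈ 149.0022 mm.
Sensor diagonal = √(43.8² + 32.9²) = √3000.8500 ≈ 54.7800 mm.
Diagonal AOV = 2·arctan(54.7800 / (2 × 149.0022)) = 2·arctan(0.18382) ≈ 20.8320°.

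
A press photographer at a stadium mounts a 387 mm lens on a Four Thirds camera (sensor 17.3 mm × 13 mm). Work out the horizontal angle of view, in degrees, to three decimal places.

2.561°

Angle of view α = 2·arctan(w/2f) with w = 17.3 mm and f = 387 mm.
w/2f = 0.02235; arctan(0.02235) ≈ 1.2804°, so α ≈ 2.5609°.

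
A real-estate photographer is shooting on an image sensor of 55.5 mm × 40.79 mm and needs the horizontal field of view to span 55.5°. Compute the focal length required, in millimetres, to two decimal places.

From α = 2·arctan(w/2f) we get f = w / (2·tan(α/2)).
With w = 55.5 mm and α/2 = 27.75°, tan(α/2) ≈ 0.52613, so f ≈ 55.5 / 1.05225 ≈ 52.7441 mm.

52.74 mm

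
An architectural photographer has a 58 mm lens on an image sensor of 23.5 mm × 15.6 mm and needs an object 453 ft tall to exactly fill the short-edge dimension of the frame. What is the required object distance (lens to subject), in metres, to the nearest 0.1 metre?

W: 453 ft × 304.8 mm/ft = 138074.40 mm.
Magnification m = h/W = dᵢ/dₒ; combined with 1/f = 1/dₒ + 1/dᵢ this gives dₒ = f·(1 + W/h).
dₒ = 58 mm × (1 + 138074/15.6) = 58 × 8851.9228 ≈ 513411.522 mm = 513.412 m.

513.4 m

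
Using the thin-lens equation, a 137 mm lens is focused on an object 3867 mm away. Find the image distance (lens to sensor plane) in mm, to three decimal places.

142.032 mm

1/dᵢ = 1/f − 1/dₒ = 1/137 − 1/3867 = 0.0070407 mm⁻¹.
dᵢ = 1/0.0070407 ≈ 142.0319 mm.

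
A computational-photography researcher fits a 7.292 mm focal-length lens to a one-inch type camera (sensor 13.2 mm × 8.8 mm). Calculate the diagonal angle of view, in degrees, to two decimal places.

94.82°

Sensor diagonal = √(13.2² + 8.8²) = √251.6800 ≈ 15.8644 mm.
Angle of view α = 2·arctan(d/2f) with d = 15.8644 mm and f = 7.292 mm.
d/2f = 1.08780; arctan(1.08780) ≈ 47.4080°, so α ≈ 94.8160°.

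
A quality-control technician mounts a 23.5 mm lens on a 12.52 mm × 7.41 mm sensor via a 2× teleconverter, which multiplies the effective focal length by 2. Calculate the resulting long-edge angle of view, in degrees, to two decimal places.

15.17°

Effective focal length f = 23.5 × 2 = 47 mm.
α = 2·arctan(12.52 / (2 × 47)) = 2·arctan(0.13319) ≈ 15.1733°.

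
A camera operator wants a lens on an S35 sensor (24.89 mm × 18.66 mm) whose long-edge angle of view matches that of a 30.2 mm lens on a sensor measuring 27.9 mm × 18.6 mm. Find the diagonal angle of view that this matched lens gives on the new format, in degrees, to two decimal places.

Equal long-edge AOV ⇒ f₂ = f₁ · 24.89/27.9 = 30.2 × 0.89211 ≈ 26.9419 mm.
Sensor diagonal = √(24.89² + 18.66²) = √967.7077 ≈ 31.1080 mm.
Diagonal AOV on the new format = 2·arctan(31.1080 / (2 × 26.9419)) = 2·arctan(0.57732) ≈ 59.9972°.

60.00°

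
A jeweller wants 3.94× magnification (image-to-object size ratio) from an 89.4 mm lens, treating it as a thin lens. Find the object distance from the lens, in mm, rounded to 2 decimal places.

112.09 mm

With m = dᵢ/dₒ and 1/f = 1/dₒ + 1/dᵢ, substituting dᵢ = m·dₒ gives 1/f = (1 + 1/m)/dₒ, hence dₒ = f·(1 + 1/m).
dₒ = 89.4 × (1 + 1/3.94) = 89.4 × 1.25381 ≈ 112.090 mm.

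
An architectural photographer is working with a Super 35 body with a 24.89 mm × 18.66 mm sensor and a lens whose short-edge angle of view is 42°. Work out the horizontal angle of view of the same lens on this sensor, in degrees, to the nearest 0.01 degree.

54.23°

From the short-edge AOV: f = 18.66 / (2·tan(21°)) = 18.66 / 0.76773 ≈ 24.3055 mm.
Horizontal AOV = 2·arctan(24.89 / (2 × 24.3055)) = 2·arctan(0.51202) ≈ 54.2271°.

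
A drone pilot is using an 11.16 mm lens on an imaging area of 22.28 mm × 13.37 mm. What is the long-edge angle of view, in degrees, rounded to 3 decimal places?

Angle of view α = 2·arctan(w/2f) with w = 22.28 mm and f = 11.16 mm.
w/2f = 0.99821; arctan(0.99821) ≈ 44.9486°, so α ≈ 89.8972°.

89.897°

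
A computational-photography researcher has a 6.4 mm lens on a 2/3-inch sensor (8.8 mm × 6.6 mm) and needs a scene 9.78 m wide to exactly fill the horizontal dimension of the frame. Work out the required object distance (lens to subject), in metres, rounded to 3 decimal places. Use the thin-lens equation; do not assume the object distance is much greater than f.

7.119 m

W: 9.78 m = 9780 mm.
Magnification m = w/W = dᵢ/dₒ; combined with 1/f = 1/dₒ + 1/dᵢ this gives dₒ = f·(1 + W/w).
dₒ = 6.4 mm × (1 + 9780/8.8) = 6.4 × 1112.3636 ≈ 7119.127 mm = 7.11913 m.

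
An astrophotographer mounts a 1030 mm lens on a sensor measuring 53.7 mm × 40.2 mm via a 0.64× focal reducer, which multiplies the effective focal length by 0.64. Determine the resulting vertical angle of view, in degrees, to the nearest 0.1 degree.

Effective focal length f = 1030 × 0.64 = 659.2 mm.
α = 2·arctan(40.2 / (2 × 659.2)) = 2·arctan(0.03049) ≈ 3.4930°.

3.5°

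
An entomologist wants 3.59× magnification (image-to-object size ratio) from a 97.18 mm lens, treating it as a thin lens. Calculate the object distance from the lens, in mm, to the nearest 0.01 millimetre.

124.25 mm

With m = dᵢ/dₒ and 1/f = 1/dₒ + 1/dᵢ, substituting dᵢ = m·dₒ gives 1/f = (1 + 1/m)/dₒ, hence dₒ = f·(1 + 1/m).
dₒ = 97.18 × (1 + 1/3.59) = 97.18 × 1.27855 ≈ 124.250 mm.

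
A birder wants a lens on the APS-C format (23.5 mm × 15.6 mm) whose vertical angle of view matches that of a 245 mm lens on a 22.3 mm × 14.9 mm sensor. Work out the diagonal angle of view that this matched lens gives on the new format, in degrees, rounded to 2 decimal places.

Equal vertical AOV ⇒ f₂ = f₁ · 15.6/14.9 = 245 × 1.04698 ≈ 256.5101 mm.
Sensor diagonal = √(23.5² + 15.6²) = √795.6100 ≈ 28.2066 mm.
Diagonal AOV on the new format = 2·arctan(28.2066 / (2 × 256.5101)) = 2·arctan(0.05498) ≈ 6.2941°.

6.29°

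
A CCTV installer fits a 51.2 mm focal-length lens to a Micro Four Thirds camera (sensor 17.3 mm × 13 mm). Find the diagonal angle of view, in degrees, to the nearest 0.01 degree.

23.87°

Sensor diagonal = √(17.3² + 13²) = √468.2900 ≈ 21.6400 mm.
Angle of view α = 2·arctan(d/2f) with d = 21.6400 mm and f = 51.2 mm.
d/2f = 0.21133; arctan(0.21133) ≈ 11.9326°, so α ≈ 23.8653°.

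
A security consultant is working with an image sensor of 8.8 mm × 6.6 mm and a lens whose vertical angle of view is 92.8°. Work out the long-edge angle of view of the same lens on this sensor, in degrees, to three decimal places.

108.930°

From the vertical AOV: f = 6.6 / (2·tan(46.4°)) = 6.6 / 2.10021 ≈ 3.1425 mm.
Long-edge AOV = 2·arctan(8.8 / (2 × 3.1425)) = 2·arctan(1.40014) ≈ 108.9300°.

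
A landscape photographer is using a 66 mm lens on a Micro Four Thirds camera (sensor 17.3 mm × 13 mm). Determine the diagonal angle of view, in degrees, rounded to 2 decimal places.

Sensor diagonal = √(17.3² + 13²) = √468.2900 ≈ 21.6400 mm.
Angle of view α = 2·arctan(d/2f) with d = 21.6400 mm and f = 66 mm.
d/2f = 0.16394; arctan(0.16394) ≈ 9.3102°, so α ≈ 18.6204°.

18.62°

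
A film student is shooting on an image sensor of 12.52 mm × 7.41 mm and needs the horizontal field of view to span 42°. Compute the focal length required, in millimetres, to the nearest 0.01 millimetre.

From α = 2·arctan(w/2f) we get f = w / (2·tan(α/2)).
With w = 12.52 mm and α/2 = 21°, tan(α/2) ≈ 0.38386, so f ≈ 12.52 / 0.76773 ≈ 16.3079 mm.

16.31 mm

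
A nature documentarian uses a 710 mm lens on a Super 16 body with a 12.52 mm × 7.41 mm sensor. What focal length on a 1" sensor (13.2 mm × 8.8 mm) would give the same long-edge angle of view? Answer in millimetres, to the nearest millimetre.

Equal angle of view means equal width/f ratio, so f₂ = f₁ · (width₂/width₁) = 710 × 13.2/12.52.
f₂ = 710 × 1.05431 ≈ 748.562 mm.

749 mm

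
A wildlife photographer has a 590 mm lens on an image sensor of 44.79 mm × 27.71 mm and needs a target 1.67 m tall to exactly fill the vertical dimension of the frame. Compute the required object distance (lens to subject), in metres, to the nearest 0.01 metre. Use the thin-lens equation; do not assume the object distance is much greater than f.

W: 1.67 m = 1670 mm.
Magnification m = h/W = dᵢ/dₒ; combined with 1/f = 1/dₒ + 1/dᵢ this gives dₒ = f·(1 + W/h).
dₒ = 590 mm × (1 + 1670/27.71) = 590 × 61.2671 ≈ 36147.560 mm = 36.1476 m.

36.15 m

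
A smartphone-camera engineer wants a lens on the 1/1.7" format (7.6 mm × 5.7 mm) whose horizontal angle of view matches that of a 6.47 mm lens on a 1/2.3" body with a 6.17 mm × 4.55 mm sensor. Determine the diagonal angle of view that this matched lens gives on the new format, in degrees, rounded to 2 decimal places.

61.59°

Equal horizontal AOV ⇒ f₂ = f₁ · 7.6/6.17 = 6.47 × 1.23177 ≈ 7.9695 mm.
Sensor diagonal = √(7.6² + 5.7²) = √90.2500 ≈ 9.5000 mm.
Diagonal AOV on the new format = 2·arctan(9.5000 / (2 × 7.9695)) = 2·arctan(0.59602) ≈ 61.5916°.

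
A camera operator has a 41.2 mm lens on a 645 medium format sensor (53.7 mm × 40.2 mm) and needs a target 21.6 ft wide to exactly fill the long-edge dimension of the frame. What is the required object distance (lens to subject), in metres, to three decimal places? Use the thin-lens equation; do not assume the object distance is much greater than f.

W: 21.6 ft × 304.8 mm/ft = 6583.68 mm.
Magnification m = w/W = dᵢ/dₒ; combined with 1/f = 1/dₒ + 1/dᵢ this gives dₒ = f·(1 + W/w).
dₒ = 41.2 mm × (1 + 6583.68/53.7) = 41.2 × 123.6011 ≈ 5092.366 mm = 5.09237 m.

5.092 m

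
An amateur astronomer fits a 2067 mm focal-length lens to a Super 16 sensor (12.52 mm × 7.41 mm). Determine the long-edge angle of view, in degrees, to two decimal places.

0.35°

Angle of view α = 2·arctan(w/2f) with w = 12.52 mm and f = 2067 mm.
w/2f = 0.00303; arctan(0.00303) ≈ 0.1735°, so α ≈ 0.3470°.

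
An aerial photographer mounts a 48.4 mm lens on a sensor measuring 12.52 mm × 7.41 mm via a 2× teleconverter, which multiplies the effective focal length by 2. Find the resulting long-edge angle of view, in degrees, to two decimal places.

7.40°

Effective focal length f = 48.4 × 2 = 96.8 mm.
α = 2·arctan(12.52 / (2 × 96.8)) = 2·arctan(0.06467) ≈ 7.4003°.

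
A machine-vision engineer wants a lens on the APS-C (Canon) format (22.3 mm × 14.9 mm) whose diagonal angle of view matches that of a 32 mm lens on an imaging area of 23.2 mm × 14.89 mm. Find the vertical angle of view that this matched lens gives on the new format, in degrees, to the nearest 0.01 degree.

26.92°

Sensor diagonal = √(23.2² + 14.89²) = √759.9521 ≈ 27.5672 mm.
Sensor diagonal = √(22.3² + 14.9²) = √719.3000 ≈ 26.8198 mm.
Equal diagonal AOV ⇒ f₂ = f₁ · 26.8198/27.5672 = 32 × 0.97289 ≈ 31.1323 mm.
Vertical AOV on the new format = 2·arctan(14.9 / (2 × 31.1323)) = 2·arctan(0.23930) ≈ 26.9157°.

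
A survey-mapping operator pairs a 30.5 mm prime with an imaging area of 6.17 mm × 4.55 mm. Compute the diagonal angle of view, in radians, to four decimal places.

0.2500 rad

Sensor diagonal = √(6.17² + 4.55²) = √58.7714 ≈ 7.6663 mm.
Angle of view α = 2·arctan(d/2f) with d = 7.6663 mm and f = 30.5 mm.
d/2f = 0.12568; arctan(0.12568) ≈ 0.1250 rad, so α ≈ 0.2500 rad.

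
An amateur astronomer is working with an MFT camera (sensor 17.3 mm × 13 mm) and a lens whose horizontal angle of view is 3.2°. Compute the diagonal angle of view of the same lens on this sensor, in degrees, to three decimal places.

4.002°

From the horizontal AOV: f = 17.3 / (2·tan(1.6°)) = 17.3 / 0.05587 ≈ 309.6748 mm.
Sensor diagonal = √(17.3² + 13²) = √468.2900 ≈ 21.6400 mm.
Diagonal AOV = 2·arctan(21.6400 / (2 × 309.6748)) = 2·arctan(0.03494) ≈ 4.0022°.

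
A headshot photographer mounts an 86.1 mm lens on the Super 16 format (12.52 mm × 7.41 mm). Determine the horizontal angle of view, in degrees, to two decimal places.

Angle of view α = 2·arctan(w/2f) with w = 12.52 mm and f = 86.1 mm.
w/2f = 0.07271; arctan(0.07271) ≈ 4.1584°, so α ≈ 8.3169°.

8.32°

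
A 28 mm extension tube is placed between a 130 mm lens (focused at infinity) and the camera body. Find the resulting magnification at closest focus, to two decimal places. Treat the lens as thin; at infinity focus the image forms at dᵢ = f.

The tube moves the image plane from f to f + e, so dᵢ = 130 + 28 = 158 mm. Focus is achieved when 1/f = 1/dₒ + 1/dᵢ, giving dₒ = 1/(1/f − 1/(f+e)).
Magnification m = dᵢ/dₒ = (f+e)·(1/f − 1/(f+e)) = e/f = 28/130 ≈ 0.2154.

0.22×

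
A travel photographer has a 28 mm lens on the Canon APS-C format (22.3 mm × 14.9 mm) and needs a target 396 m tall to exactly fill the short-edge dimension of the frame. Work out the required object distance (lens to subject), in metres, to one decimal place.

W: 396 m = 396000 mm.
Magnification m = h/W = dᵢ/dₒ; combined with 1/f = 1/dₒ + 1/dᵢ this gives dₒ = f·(1 + W/h).
dₒ = 28 mm × (1 + 396000/14.9) = 28 × 26578.1812 ≈ 744189.074 mm = 744.189 m.

744.2 m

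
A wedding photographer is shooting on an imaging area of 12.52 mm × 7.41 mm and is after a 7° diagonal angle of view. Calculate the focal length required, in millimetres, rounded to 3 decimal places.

118.933 mm

Sensor diagonal = √(12.52² + 7.41²) = √211.6585 ≈ 14.5485 mm.
From α = 2·arctan(d/2f) we get f = d / (2·tan(α/2)).
With d = 14.5485 mm and α/2 = 3.5°, tan(α/2) ≈ 0.06116, so f ≈ 14.5485 / 0.12233 ≈ 118.9328 mm.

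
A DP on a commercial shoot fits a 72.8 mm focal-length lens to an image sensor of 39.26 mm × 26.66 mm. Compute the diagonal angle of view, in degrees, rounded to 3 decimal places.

36.105°

Sensor diagonal = √(39.26² + 26.66²) = √2252.1032 ≈ 47.4563 mm.
Angle of view α = 2·arctan(d/2f) with d = 47.4563 mm and f = 72.8 mm.
d/2f = 0.32594; arctan(0.32594) ≈ 18.0527°, so α ≈ 36.1053°.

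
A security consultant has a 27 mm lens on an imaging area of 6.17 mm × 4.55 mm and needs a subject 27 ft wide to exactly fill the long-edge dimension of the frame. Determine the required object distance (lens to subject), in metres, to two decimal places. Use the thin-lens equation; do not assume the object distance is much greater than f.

36.04 m

W: 27 ft × 304.8 mm/ft = 8229.60 mm.
Magnification m = w/W = dᵢ/dₒ; combined with 1/f = 1/dₒ + 1/dᵢ this gives dₒ = f·(1 + W/w).
dₒ = 27 mm × (1 + 8229.6/6.17) = 27 × 1334.8087 ≈ 36039.835 mm = 36.0398 m.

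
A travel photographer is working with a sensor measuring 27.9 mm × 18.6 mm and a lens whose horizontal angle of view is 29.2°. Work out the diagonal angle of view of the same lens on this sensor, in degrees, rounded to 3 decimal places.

34.766°

From the horizontal AOV: f = 27.9 / (2·tan(14.6°)) = 27.9 / 0.52096 ≈ 53.5549 mm.
Sensor diagonal = √(27.9² + 18.6²) = √1124.3700 ≈ 33.5316 mm.
Diagonal AOV = 2·arctan(33.5316 / (2 × 53.5549)) = 2·arctan(0.31306) ≈ 34.7664°.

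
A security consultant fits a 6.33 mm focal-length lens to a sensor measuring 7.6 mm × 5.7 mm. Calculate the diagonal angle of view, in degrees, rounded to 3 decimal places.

Sensor diagonal = √(7.6² + 5.7²) = √90.2500 ≈ 9.5000 mm.
Angle of view α = 2·arctan(d/2f) with d = 9.5000 mm and f = 6.33 mm.
d/2f = 0.75039; arctan(0.75039) ≈ 36.8844°, so α ≈ 73.7688°.

73.769°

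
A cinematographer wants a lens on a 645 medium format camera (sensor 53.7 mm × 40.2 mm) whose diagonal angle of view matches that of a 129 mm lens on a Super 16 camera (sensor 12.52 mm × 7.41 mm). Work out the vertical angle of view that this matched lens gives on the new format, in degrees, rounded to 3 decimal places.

3.871°

Sensor diagonal = √(12.52² + 7.41²) = √211.6585 ≈ 14.5485 mm.
Sensor diagonal = √(53.7² + 40.2²) = √4499.7300 ≈ 67.0800 mm.
Equal diagonal AOV ⇒ f₂ = f₁ · 67.0800/14.5485 = 129 × 4.61079 ≈ 594.7919 mm.
Vertical AOV on the new format = 2·arctan(40.2 / (2 × 594.7919)) = 2·arctan(0.03379) ≈ 3.8710°.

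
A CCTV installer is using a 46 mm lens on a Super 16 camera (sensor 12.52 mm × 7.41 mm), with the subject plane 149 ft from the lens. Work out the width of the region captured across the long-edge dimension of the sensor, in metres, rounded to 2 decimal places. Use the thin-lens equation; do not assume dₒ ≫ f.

dₒ: 149 ft × 304.8 mm/ft = 45415.20 mm.
Similar triangles through the lens centre give W/dₒ = w/dᵢ; with 1/f = 1/dₒ + 1/dᵢ this gives W = w·(dₒ − f)/f.
W = 12.52 mm × (45415.2 − 46) / 46 = 12.52 × 986.2869 ≈ 12348.312 mm = 12.3483 m.

12.35 m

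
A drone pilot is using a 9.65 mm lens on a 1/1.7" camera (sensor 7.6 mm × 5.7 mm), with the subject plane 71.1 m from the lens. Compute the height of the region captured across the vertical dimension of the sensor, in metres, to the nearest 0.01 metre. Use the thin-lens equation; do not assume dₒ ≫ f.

dₒ: 71.1 m = 71100 mm.
Similar triangles through the lens centre give W/dₒ = h/dᵢ; with 1/f = 1/dₒ + 1/dᵢ this gives W = h·(dₒ − f)/f.
W = 5.7 mm × (71100 − 9.65) / 9.65 = 5.7 × 7366.8756 ≈ 41991.191 mm = 41.9912 m.

41.99 m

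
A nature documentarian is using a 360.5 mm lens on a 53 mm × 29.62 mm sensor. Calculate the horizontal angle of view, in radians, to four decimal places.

0.1468 rad

Angle of view α = 2·arctan(w/2f) with w = 53 mm and f = 360.5 mm.
w/2f = 0.07351; arctan(0.07351) ≈ 0.0734 rad, so α ≈ 0.1468 rad.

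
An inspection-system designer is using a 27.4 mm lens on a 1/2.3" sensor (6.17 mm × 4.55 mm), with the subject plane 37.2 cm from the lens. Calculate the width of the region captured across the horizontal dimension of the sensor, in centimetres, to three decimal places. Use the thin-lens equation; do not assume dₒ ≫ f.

7.760 cm

dₒ: 37.2 cm = 372 mm.
Similar triangles through the lens centre give W/dₒ = w/dᵢ; with 1/f = 1/dₒ + 1/dᵢ this gives W = w·(dₒ − f)/f.
W = 6.17 mm × (372 − 27.4) / 27.4 = 6.17 × 12.5766 ≈ 77.598 mm = 7.75979 cm.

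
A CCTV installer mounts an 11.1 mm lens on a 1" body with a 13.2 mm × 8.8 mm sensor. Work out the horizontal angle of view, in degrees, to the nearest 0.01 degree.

61.47°

Angle of view α = 2·arctan(w/2f) with w = 13.2 mm and f = 11.1 mm.
w/2f = 0.59459; arctan(0.59459) ≈ 30.7355°, so α ≈ 61.4710°.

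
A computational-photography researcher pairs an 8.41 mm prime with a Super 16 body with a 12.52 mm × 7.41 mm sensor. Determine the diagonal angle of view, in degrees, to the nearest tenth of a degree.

Sensor diagonal = √(12.52² + 7.41²) = √211.6585 ≈ 14.5485 mm.
Angle of view α = 2·arctan(d/2f) with d = 14.5485 mm and f = 8.41 mm.
d/2f = 0.86495; arctan(0.86495) ≈ 40.8582°, so α ≈ 81.7164°.

81.7°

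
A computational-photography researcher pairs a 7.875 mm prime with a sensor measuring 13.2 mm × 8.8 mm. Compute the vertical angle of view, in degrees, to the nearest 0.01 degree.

58.39°

Angle of view α = 2·arctan(h/2f) with h = 8.8 mm and f = 7.875 mm.
h/2f = 0.55873; arctan(0.55873) ≈ 29.1934°, so α ≈ 58.3868°.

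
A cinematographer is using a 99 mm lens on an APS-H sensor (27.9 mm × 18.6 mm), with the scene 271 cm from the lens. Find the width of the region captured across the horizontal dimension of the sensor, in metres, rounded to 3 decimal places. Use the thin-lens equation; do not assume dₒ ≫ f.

dₒ: 271 cm = 2710 mm.
Similar triangles through the lens centre give W/dₒ = w/dᵢ; with 1/f = 1/dₒ + 1/dᵢ this gives W = w·(dₒ − f)/f.
W = 27.9 mm × (2710 − 99) / 99 = 27.9 × 26.3737 ≈ 735.827 mm = 0.735827 m.

0.736 m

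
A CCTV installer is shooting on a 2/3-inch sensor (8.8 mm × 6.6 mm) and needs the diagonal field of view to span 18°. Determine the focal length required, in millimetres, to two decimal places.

Sensor diagonal = √(8.8² + 6.6²) = √121.0000 ≈ 11.0000 mm.
From α = 2·arctan(d/2f) we get f = d / (2·tan(α/2)).
With d = 11.0000 mm and α/2 = 9°, tan(α/2) ≈ 0.15838, so f ≈ 11.0000 / 0.31677 ≈ 34.7256 mm.

34.73 mm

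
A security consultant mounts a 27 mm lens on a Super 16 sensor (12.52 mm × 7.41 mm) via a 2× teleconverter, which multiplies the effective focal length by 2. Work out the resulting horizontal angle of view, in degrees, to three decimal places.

Effective focal length f = 27 × 2 = 54 mm.
α = 2·arctan(12.52 / (2 × 54)) = 2·arctan(0.11593) ≈ 13.2251°.

13.225°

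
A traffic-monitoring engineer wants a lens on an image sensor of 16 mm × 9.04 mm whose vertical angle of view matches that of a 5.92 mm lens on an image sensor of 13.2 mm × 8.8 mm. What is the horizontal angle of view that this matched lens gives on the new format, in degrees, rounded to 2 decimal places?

105.52°

Equal vertical AOV ⇒ f₂ = f₁ · 9.04/8.8 = 5.92 × 1.02727 ≈ 6.0815 mm.
Horizontal AOV on the new format = 2·arctan(16 / (2 × 6.0815)) = 2·arctan(1.31547) ≈ 105.5171°.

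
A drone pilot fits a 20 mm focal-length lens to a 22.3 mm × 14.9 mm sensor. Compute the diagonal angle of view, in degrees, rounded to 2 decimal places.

Sensor diagonal = √(22.3² + 14.9²) = √719.3000 ≈ 26.8198 mm.
Angle of view α = 2·arctan(d/2f) with d = 26.8198 mm and f = 20 mm.
d/2f = 0.67049; arctan(0.67049) ≈ 33.8416°, so α ≈ 67.6832°.

67.68°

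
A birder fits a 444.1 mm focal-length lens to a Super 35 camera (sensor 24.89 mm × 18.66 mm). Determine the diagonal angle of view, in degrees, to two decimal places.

4.01°

Sensor diagonal = √(24.89² + 18.66²) = √967.7077 ≈ 31.1080 mm.
Angle of view α = 2·arctan(d/2f) with d = 31.1080 mm and f = 444.1 mm.
d/2f = 0.03502; arctan(0.03502) ≈ 2.0059°, so α ≈ 4.0118°.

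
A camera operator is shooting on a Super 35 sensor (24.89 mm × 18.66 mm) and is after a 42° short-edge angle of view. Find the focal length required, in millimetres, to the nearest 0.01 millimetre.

From α = 2·arctan(h/2f) we get f = h / (2·tan(α/2)).
With h = 18.66 mm and α/2 = 21°, tan(α/2) ≈ 0.38386, so f ≈ 18.66 / 0.76773 ≈ 24.3055 mm.

24.31 mm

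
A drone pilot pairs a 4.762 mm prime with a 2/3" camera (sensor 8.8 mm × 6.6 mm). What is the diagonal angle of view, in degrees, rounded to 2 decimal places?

Sensor diagonal = √(8.8² + 6.6²) = √121.0000 ≈ 11.0000 mm.
Angle of view α = 2·arctan(d/2f) with d = 11.0000 mm and f = 4.762 mm.
d/2f = 1.15498; arctan(1.15498) ≈ 49.1134°, so α ≈ 98.2268°.

98.23°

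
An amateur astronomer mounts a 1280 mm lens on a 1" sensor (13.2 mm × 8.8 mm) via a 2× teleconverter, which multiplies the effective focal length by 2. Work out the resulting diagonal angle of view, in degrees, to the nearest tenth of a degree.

0.4°

Effective focal length f = 1280 × 2 = 2560 mm.
Sensor diagonal = √(13.2² + 8.8²) = √251.6800 ≈ 15.8644 mm.
α = 2·arctan(15.864 / (2 × 2560)) = 2·arctan(0.00310) ≈ 0.3551°.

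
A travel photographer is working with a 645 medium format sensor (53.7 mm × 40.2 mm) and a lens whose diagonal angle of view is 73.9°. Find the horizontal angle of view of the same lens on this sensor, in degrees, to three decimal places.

Sensor diagonal = √(53.7² + 40.2²) = √4499.7300 ≈ 67.0800 mm.
From the diagonal AOV: f = 67.0800 / (2·tan(36.95°)) = 67.0800 / 1.50437 ≈ 44.5900 mm.
Horizontal AOV = 2·arctan(53.7 / (2 × 44.5900)) = 2·arctan(0.60215) ≈ 62.1087°.

62.109°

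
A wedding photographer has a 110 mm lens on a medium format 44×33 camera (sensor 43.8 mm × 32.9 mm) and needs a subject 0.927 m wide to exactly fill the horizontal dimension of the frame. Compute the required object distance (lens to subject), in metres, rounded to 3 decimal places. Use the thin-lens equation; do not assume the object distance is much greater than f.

W: 0.927 m = 927 mm.
Magnification m = w/W = dᵢ/dₒ; combined with 1/f = 1/dₒ + 1/dᵢ this gives dₒ = f·(1 + W/w).
dₒ = 110 mm × (1 + 927/43.8) = 110 × 22.1644 ≈ 2438.082 mm = 2.43808 m.

2.438 m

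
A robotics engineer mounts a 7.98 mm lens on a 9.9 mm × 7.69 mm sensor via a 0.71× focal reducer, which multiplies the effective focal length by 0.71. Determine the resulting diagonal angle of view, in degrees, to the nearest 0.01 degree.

95.78°

Effective focal length f = 7.98 × 0.71 = 5.6658 mm.
Sensor diagonal = √(9.9² + 7.69²) = √157.1461 ≈ 12.5358 mm.
α = 2·arctan(12.536 / (2 × 5.6658)) = 2·arctan(1.10627) ≈ 95.7766°.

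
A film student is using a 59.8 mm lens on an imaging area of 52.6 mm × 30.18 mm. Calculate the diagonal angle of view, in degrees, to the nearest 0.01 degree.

53.77°

Sensor diagonal = √(52.6² + 30.18²) = √3677.5924 ≈ 60.6432 mm.
Angle of view α = 2·arctan(d/2f) with d = 60.6432 mm and f = 59.8 mm.
d/2f = 0.50705; arctan(0.50705) ≈ 26.8873°, so α ≈ 53.7746°.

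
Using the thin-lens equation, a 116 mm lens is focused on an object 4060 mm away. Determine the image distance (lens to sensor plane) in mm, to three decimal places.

119.412 mm

1/dᵢ = 1/f − 1/dₒ = 1/116 − 1/4060 = 0.0083744 mm⁻¹.
dᵢ = 1/0.0083744 ≈ 119.4118 mm.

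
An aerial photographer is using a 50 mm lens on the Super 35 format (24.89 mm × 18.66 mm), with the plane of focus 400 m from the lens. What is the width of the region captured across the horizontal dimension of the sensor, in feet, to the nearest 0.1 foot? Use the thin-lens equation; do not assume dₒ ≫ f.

653.2 ft

dₒ: 400 m = 400000 mm.
Similar triangles through the lens centre give W/dₒ = w/dᵢ; with 1/f = 1/dₒ + 1/dᵢ this gives W = w·(dₒ − f)/f.
W = 24.89 mm × (400000 − 50) / 50 = 24.89 × 7999.0000 ≈ 199095.110 mm = 199095.110/304.8 ft = 653.199 ft.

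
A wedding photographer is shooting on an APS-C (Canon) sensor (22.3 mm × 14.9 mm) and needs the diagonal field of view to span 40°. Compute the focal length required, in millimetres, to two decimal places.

36.84 mm

Sensor diagonal = √(22.3² + 14.9²) = √719.3000 ≈ 26.8198 mm.
From α = 2·arctan(d/2f) we get f = d / (2·tan(α/2)).
With d = 26.8198 mm and α/2 = 20°, tan(α/2) ≈ 0.36397, so f ≈ 26.8198 / 0.72794 ≈ 36.8434 mm.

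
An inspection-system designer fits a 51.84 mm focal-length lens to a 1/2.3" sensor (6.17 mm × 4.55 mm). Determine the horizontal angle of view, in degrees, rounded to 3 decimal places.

Angle of view α = 2·arctan(w/2f) with w = 6.17 mm and f = 51.84 mm.
w/2f = 0.05951; arctan(0.05951) ≈ 3.4057°, so α ≈ 6.8113°.

6.811°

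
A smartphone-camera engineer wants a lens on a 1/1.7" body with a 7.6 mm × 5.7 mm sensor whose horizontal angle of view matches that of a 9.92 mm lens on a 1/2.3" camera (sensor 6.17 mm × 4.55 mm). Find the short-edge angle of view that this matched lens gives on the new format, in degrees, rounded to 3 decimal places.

Equal horizontal AOV ⇒ f₂ = f₁ · 7.6/6.17 = 9.92 × 1.23177 ≈ 12.2191 mm.
Short-edge AOV on the new format = 2·arctan(5.7 / (2 × 12.2191)) = 2·arctan(0.23324) ≈ 26.2580°.

26.258°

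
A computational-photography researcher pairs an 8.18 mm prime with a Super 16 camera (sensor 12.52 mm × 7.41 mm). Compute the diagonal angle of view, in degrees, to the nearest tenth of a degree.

83.3°

Sensor diagonal = √(12.52² + 7.41²) = √211.6585 ≈ 14.5485 mm.
Angle of view α = 2·arctan(d/2f) with d = 14.5485 mm and f = 8.18 mm.
d/2f = 0.88927; arctan(0.88927) ≈ 41.6458°, so α ≈ 83.2916°.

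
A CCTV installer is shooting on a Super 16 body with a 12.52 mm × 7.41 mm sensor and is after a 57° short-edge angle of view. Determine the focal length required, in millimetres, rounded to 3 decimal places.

6.824 mm

From α = 2·arctan(h/2f) we get f = h / (2·tan(α/2)).
With h = 7.41 mm and α/2 = 28.5°, tan(α/2) ≈ 0.54296, so f ≈ 7.41 / 1.08591 ≈ 6.8238 mm.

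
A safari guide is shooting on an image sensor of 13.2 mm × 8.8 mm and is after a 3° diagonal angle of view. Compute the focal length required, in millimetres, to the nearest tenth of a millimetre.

Sensor diagonal = √(13.2² + 8.8²) = √251.6800 ≈ 15.8644 mm.
From α = 2·arctan(d/2f) we get f = d / (2·tan(α/2)).
With d = 15.8644 mm and α/2 = 1.5°, tan(α/2) ≈ 0.02619, so f ≈ 15.8644 / 0.05237 ≈ 302.9190 mm.

302.9 mm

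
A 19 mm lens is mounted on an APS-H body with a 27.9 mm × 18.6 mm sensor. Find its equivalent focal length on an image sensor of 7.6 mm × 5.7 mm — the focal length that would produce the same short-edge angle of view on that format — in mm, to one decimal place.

5.8 mm

Equal angle of view means equal height/f ratio, so f₂ = f₁ · (height₂/height₁) = 19 × 5.7/18.6.
f₂ = 19 × 0.30645 ≈ 5.823 mm.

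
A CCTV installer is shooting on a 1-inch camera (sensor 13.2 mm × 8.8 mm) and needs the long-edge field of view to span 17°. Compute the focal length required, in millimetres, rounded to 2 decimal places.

44.16 mm

From α = 2·arctan(w/2f) we get f = w / (2·tan(α/2)).
With w = 13.2 mm and α/2 = 8.5°, tan(α/2) ≈ 0.14945, so f ≈ 13.2 / 0.29890 ≈ 44.1616 mm.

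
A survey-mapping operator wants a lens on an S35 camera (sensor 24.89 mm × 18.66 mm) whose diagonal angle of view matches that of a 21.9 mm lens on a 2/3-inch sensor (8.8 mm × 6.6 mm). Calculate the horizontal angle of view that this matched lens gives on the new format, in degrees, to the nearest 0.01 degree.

22.72°

Sensor diagonal = √(8.8² + 6.6²) = √121.0000 ≈ 11.0000 mm.
Sensor diagonal = √(24.89² + 18.66²) = √967.7077 ≈ 31.1080 mm.
Equal diagonal AOV ⇒ f₂ = f₁ · 31.1080/11.0000 = 21.9 × 2.82800 ≈ 61.9332 mm.
Horizontal AOV on the new format = 2·arctan(24.89 / (2 × 61.9332)) = 2·arctan(0.20094) ≈ 22.7237°.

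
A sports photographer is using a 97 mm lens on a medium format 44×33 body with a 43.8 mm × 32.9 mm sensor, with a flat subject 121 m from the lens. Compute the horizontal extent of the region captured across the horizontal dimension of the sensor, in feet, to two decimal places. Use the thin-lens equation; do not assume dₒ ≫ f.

dₒ: 121 m = 121000 mm.
Similar triangles through the lens centre give W/dₒ = w/dᵢ; with 1/f = 1/dₒ + 1/dᵢ this gives W = w·(dₒ − f)/f.
W = 43.8 mm × (121000 − 97) / 97 = 43.8 × 1246.4227 ≈ 54593.313 mm = 54593.313/304.8 ft = 179.112 ft.

179.11 ft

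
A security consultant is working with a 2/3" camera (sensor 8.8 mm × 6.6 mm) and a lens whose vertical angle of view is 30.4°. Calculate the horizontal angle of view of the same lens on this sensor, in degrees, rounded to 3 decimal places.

From the vertical AOV: f = 6.6 / (2·tan(15.2°)) = 6.6 / 0.54339 ≈ 12.1460 mm.
Horizontal AOV = 2·arctan(8.8 / (2 × 12.1460)) = 2·arctan(0.36226) ≈ 39.8267°.

39.827°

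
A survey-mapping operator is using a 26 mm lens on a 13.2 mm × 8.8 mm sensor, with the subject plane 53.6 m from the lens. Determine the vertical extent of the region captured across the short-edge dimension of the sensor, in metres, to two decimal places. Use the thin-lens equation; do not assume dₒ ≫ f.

18.13 m

dₒ: 53.6 m = 53600 mm.
Similar triangles through the lens centre give W/dₒ = h/dᵢ; with 1/f = 1/dₒ + 1/dᵢ this gives W = h·(dₒ − f)/f.
W = 8.8 mm × (53600 − 26) / 26 = 8.8 × 2060.5385 ≈ 18132.738 mm = 18.1327 m.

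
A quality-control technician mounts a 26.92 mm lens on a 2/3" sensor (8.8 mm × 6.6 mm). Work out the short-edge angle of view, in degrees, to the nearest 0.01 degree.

Angle of view α = 2·arctan(h/2f) with h = 6.6 mm and f = 26.92 mm.
h/2f = 0.12259; arctan(0.12259) ≈ 6.9888°, so α ≈ 13.9775°.

13.98°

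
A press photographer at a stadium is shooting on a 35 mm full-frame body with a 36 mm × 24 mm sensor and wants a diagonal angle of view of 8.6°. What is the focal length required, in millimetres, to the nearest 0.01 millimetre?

Sensor diagonal = √(36² + 24²) = √1872.0000 ≈ 43.2666 mm.
From α = 2·arctan(d/2f) we get f = d / (2·tan(α/2)).
With d = 43.2666 mm and α/2 = 4.3°, tan(α/2) ≈ 0.07519, so f ≈ 43.2666 / 0.15038 ≈ 287.7138 mm.

287.71 mm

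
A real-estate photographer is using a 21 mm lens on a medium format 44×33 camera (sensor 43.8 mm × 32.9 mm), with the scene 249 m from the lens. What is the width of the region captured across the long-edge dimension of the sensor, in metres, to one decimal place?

519.3 m

dₒ: 249 m = 249000 mm.
Similar triangles through the lens centre give W/dₒ = w/dᵢ; with 1/f = 1/dₒ + 1/dᵢ this gives W = w·(dₒ − f)/f.
W = 43.8 mm × (249000 − 21) / 21 = 43.8 × 11856.1429 ≈ 519299.057 mm = 519.299 m.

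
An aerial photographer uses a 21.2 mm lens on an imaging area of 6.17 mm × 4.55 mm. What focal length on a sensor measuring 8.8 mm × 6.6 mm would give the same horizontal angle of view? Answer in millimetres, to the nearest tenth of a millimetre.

30.2 mm

Equal angle of view means equal width/f ratio, so f₂ = f₁ · (width₂/width₁) = 21.2 × 8.8/6.17.
f₂ = 21.2 × 1.42626 ≈ 30.237 mm.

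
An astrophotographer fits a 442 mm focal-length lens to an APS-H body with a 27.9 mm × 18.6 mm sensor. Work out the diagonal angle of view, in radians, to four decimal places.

Sensor diagonal = √(27.9² + 18.6²) = √1124.3700 ≈ 33.5316 mm.
Angle of view α = 2·arctan(d/2f) with d = 33.5316 mm and f = 442 mm.
d/2f = 0.03793; arctan(0.03793) ≈ 0.0379 rad, so α ≈ 0.0758 rad.

0.0758 rad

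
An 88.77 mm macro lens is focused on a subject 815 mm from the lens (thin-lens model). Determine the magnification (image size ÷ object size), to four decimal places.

Thin lens: 1/f = 1/dₒ + 1/dᵢ → 1/dᵢ = 1/88.77 − 1/815 = 0.0100381 mm⁻¹, so dᵢ ≈ 99.6207 mm.
Magnification m = dᵢ/dₒ = 99.6207/815 ≈ 0.12223.

0.1222×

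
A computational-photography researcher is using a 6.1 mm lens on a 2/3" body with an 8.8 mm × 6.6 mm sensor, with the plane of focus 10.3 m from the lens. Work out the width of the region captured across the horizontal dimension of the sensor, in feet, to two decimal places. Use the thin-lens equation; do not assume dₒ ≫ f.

dₒ: 10.3 m = 10300 mm.
Similar triangles through the lens centre give W/dₒ = w/dᵢ; with 1/f = 1/dₒ + 1/dᵢ this gives W = w·(dₒ − f)/f.
W = 8.8 mm × (10300 − 6.1) / 6.1 = 8.8 × 1687.5246 ≈ 14850.216 mm = 14850.216/304.8 ft = 48.7212 ft.

48.72 ft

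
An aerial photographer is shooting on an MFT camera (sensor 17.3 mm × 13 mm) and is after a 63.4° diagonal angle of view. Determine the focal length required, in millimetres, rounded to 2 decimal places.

Sensor diagonal = √(17.3² + 13²) = √468.2900 ≈ 21.6400 mm.
From α = 2·arctan(d/2f) we get f = d / (2·tan(α/2)).
With d = 21.6400 mm and α/2 = 31.7°, tan(α/2) ≈ 0.61761, so f ≈ 21.6400 / 1.23523 ≈ 17.5191 mm.

17.52 mm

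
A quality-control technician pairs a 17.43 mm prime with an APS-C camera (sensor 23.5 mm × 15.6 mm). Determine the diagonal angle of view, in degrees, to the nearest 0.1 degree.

Sensor diagonal = √(23.5² + 15.6²) = √795.6100 ≈ 28.2066 mm.
Angle of view α = 2·arctan(d/2f) with d = 28.2066 mm and f = 17.43 mm.
d/2f = 0.80914; arctan(0.80914) ≈ 38.9776°, so α ≈ 77.9553°.

78.0°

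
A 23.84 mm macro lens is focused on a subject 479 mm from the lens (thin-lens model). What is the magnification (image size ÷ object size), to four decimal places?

Thin lens: 1/f = 1/dₒ + 1/dᵢ → 1/dᵢ = 1/23.84 − 1/479 = 0.0398586 mm⁻¹, so dᵢ ≈ 25.0887 mm.
Magnification m = dᵢ/dₒ = 25.0887/479 ≈ 0.05238.

0.0524×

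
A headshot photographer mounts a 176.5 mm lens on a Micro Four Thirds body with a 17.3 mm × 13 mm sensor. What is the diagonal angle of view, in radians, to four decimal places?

0.1225 rad

Sensor diagonal = √(17.3² + 13²) = √468.2900 ≈ 21.6400 mm.
Angle of view α = 2·arctan(d/2f) with d = 21.6400 mm and f = 176.5 mm.
d/2f = 0.06130; arctan(0.06130) ≈ 0.0612 rad, so α ≈ 0.1225 rad.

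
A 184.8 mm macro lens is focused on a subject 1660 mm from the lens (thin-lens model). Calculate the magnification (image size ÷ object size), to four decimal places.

0.1253×

Thin lens: 1/f = 1/dₒ + 1/dᵢ → 1/dᵢ = 1/184.8 − 1/1660 = 0.0048088 mm⁻¹, so dᵢ ≈ 207.9501 mm.
Magnification m = dᵢ/dₒ = 207.9501/1660 ≈ 0.12527.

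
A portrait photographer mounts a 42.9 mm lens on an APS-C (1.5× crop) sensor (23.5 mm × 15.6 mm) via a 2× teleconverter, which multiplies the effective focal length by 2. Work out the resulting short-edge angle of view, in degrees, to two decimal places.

10.39°

Effective focal length f = 42.9 × 2 = 85.8 mm.
α = 2·arctan(15.6 / (2 × 85.8)) = 2·arctan(0.09091) ≈ 10.3889°.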